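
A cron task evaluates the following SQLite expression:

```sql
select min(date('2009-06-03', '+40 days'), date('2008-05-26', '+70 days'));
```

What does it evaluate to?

2008-08-04

date('2009-06-03', '+40 days') → 2009-07-13.
date('2008-05-26', '+70 days') → 2008-08-04.
Earlier of the two is 2008-08-04.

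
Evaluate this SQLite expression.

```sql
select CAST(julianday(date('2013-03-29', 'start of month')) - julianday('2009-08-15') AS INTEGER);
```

1294

`start of month` rewinds 2013-03-29 to 2013-03-01.
16 days remain in August 2009 after the 15th (31 − 15).
Full months from September 2009 through February 2013 contribute their day counts.
Then 1 day into March 2013.
Total: 16 + 30 + 31 + 30 + 31 + 31 + 28 + 31 + 30 + 31 + 30 + 31 + 31 + 30 + 31 + 30 + 31 + 31 + 28 + 31 + 30 + 31 + 30 + 31 + 31 + 30 + 31 + 30 + 31 + 31 + 29 + 31 + 30 + 31 + 30 + 31 + 31 + 30 + 31 + 30 + 31 + 31 + 28 + 1 = 1294.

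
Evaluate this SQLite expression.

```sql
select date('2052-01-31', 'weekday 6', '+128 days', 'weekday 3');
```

`weekday 6` advances to the next Saturday; 2052-01-31 is a Wednesday, so it moves forward to 2052-02-03.
Applying '+128 days' to 2052-02-03: counting 128 days forward gives 2052-06-10.
`weekday 3` advances to the next Wednesday; 2052-06-10 is a Monday, so it moves forward to 2052-06-12.

2052-06-12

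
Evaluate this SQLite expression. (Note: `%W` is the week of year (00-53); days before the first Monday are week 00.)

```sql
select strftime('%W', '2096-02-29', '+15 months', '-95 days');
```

07

First apply '+15 months', '-95 days': 2096-02-29 → 2097-02-23.
2097-02-23 is a Saturday. SQLite's %W counts Mondays since the year started; the result is 07.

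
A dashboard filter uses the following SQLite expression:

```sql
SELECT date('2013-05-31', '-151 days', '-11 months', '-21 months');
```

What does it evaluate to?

Applying '-151 days' to 2013-05-31: counting 151 days back gives 2012-12-31.
Adding -11 months to 2012-12-31 gives 2012-01-31.
Adding -21 months to 2012-01-31 targets 2010-04-31. April 2010 has only 30 days, so SQLite normalizes the 1-day overflow forward to 2010-05-01.

2010-05-01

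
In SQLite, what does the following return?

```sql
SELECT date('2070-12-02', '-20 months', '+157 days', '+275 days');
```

Adding -20 months to 2070-12-02 gives 2069-04-02.
Applying '+157 days' to 2069-04-02: counting 157 days forward gives 2069-09-06.
Applying '+275 days' to 2069-09-06: counting 275 days forward gives 2070-06-08.

2070-06-08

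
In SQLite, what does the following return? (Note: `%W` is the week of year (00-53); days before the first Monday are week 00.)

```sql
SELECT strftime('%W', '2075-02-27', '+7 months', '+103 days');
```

01

First apply '+7 months', '+103 days': 2075-02-27 → 2076-01-08.
2076-01-08 is a Wednesday. SQLite's %W counts Mondays since the year started; the result is 01.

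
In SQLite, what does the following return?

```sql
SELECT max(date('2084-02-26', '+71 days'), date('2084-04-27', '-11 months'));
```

date('2084-02-26', '+71 days') → 2084-05-07.
date('2084-04-27', '-11 months') → 2083-05-27.
Later of the two is 2084-05-07.

2084-05-07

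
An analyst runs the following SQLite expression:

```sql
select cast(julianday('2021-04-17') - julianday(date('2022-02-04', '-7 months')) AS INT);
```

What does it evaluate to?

Adding -7 months to 2022-02-04 gives 2021-07-04.
13 days remain in April 2021 after the 17th (30 − 17).
May 2021: 31 days.
June 2021: 30 days.
Then 4 days into July 2021.
Total: 13 + 31 + 30 + 4 = 78.
The subtraction is earlier − later, so the result is −78 → -78.

-78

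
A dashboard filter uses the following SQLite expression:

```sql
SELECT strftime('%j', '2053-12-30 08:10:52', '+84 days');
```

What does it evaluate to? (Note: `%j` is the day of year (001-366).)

083

First apply '+84 days': 2053-12-30 08:10:52 → 2054-03-24 08:10:52.
Day-of-year for 2054-03-24: days since 2054-01-01 inclusive = 83, zero-padded to 083.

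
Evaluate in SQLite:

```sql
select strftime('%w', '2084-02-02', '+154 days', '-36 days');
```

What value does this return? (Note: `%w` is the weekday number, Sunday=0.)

2

First apply '+154 days', '-36 days': 2084-02-02 → 2084-05-30.
2084-05-30 is a Tuesday; with Sunday=0 that is 2.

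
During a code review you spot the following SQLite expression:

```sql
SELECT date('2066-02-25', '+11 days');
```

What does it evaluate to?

February 2066 has 28 days; 3 remain after the 25th, so 4 days reach 2066-03-01.
Advancing 7 more days within March lands on 2066-03-08.

2066-03-08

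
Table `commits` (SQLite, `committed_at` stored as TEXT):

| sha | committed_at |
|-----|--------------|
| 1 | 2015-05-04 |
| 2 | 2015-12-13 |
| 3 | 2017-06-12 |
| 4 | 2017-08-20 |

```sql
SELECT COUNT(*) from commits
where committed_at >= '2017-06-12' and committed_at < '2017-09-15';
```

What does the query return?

2

Rows in [2017-06-12, 2017-09-15): 2017-06-12, 2017-08-20 → 2 rows.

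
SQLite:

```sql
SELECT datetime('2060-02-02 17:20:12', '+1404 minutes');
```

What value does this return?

1404 minutes = 23h 24m; +1404 minutes from 2060-02-02 17:20:12 is 2060-02-03 16:44:12 (crosses midnight).

2060-02-03 16:44:12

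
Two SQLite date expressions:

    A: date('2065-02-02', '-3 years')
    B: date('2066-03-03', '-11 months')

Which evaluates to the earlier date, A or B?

A = 2062-02-02.
B = 2065-04-03.
A is earlier.

A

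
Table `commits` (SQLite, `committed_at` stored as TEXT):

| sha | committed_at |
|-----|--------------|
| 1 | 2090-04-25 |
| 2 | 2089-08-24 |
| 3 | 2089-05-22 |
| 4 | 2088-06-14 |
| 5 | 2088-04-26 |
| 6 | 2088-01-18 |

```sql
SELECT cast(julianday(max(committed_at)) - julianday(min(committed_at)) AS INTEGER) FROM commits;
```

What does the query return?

828

MIN = 2088-01-18, MAX = 2090-04-25.
13 days remain in January 2088 after the 18th (31 − 18).
Full months from February 2088 through March 2090 contribute their day counts.
Then 25 days into April 2090.
Total: 13 + 29 + 31 + 30 + 31 + 30 + 31 + 31 + 30 + 31 + 30 + 31 + 31 + 28 + 31 + 30 + 31 + 30 + 31 + 31 + 30 + 31 + 30 + 31 + 31 + 28 + 31 + 25 = 828.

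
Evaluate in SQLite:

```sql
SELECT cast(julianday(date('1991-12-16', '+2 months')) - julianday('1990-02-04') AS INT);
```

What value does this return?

742

Adding +2 months to 1991-12-16 gives 1992-02-16.
24 days remain in February 1990 after the 4th (28 − 4).
Full months from March 1990 through January 1992 contribute their day counts.
Then 16 days into February 1992.
Total: 24 + 31 + 30 + 31 + 30 + 31 + 31 + 30 + 31 + 30 + 31 + 31 + 28 + 31 + 30 + 31 + 30 + 31 + 31 + 30 + 31 + 30 + 31 + 31 + 16 = 742.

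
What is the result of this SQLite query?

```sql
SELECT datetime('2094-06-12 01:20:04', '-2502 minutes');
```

2502 minutes = 41h 42m; -2502 minutes from 2094-06-12 01:20:04 is 2094-06-10 07:38:04 (crosses midnight).

2094-06-10 07:38:04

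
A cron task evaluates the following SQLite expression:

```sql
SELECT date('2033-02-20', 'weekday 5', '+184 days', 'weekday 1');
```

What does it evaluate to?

`weekday 5` advances to the next Friday; 2033-02-20 is a Sunday, so it moves forward to 2033-02-25.
Applying '+184 days' to 2033-02-25: counting 184 days forward gives 2033-08-28.
`weekday 1` advances to the next Monday; 2033-08-28 is a Sunday, so it moves forward to 2033-08-29.

2033-08-29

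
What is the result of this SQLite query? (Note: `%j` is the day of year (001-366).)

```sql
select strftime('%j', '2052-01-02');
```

Day-of-year for 2052-01-02: days since 2052-01-01 inclusive = 2, zero-padded to 002.

002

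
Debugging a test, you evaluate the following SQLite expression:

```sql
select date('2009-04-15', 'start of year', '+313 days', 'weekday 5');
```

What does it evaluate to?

2009-11-13

`start of year` rewinds 2009-04-15 to 2009-01-01.
Applying '+313 days' to 2009-01-01: counting 313 days forward gives 2009-11-10.
`weekday 5` advances to the next Friday; 2009-11-10 is a Tuesday, so it moves forward to 2009-11-13.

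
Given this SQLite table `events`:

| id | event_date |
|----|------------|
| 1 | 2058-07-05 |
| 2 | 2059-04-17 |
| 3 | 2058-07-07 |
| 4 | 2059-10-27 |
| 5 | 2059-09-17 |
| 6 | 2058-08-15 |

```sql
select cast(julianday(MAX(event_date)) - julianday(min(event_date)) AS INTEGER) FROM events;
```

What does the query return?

479

MIN = 2058-07-05, MAX = 2059-10-27.
26 days remain in July 2058 after the 5th (31 − 5).
Full months from August 2058 through September 2059 contribute their day counts.
Then 27 days into October 2059.
Total: 26 + 31 + 30 + 31 + 30 + 31 + 31 + 28 + 31 + 30 + 31 + 30 + 31 + 31 + 30 + 27 = 479.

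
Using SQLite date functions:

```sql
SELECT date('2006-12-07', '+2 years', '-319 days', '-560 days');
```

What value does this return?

2006-07-12

Adding +2 years to 2006-12-07 gives 2008-12-07.
Applying '-319 days' to 2008-12-07: counting 319 days back gives 2008-01-23.
Applying '-560 days' to 2008-01-23: counting 560 days back gives 2006-07-12.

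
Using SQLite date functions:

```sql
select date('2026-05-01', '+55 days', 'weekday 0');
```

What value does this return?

2026-06-28

Applying '+55 days' to 2026-05-01: counting 55 days forward gives 2026-06-25.
`weekday 0` advances to the next Sunday; 2026-06-25 is a Thursday, so it moves forward to 2026-06-28.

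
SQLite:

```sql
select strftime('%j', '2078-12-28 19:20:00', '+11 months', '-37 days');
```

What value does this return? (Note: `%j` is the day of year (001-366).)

First apply '+11 months', '-37 days': 2078-12-28 19:20:00 → 2079-10-22 19:20:00.
Day-of-year for 2079-10-22: days since 2079-01-01 inclusive = 295, zero-padded to 295.

295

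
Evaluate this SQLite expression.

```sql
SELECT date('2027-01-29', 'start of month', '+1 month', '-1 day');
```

`start of month` rewinds 2027-01-29 to 2027-01-01.
Adding +1 month to 2027-01-01 gives 2027-02-01.
Going back 1 day from 2027-02-01 reaches 2027-01-31 (last day of January, 31 days).

2027-01-31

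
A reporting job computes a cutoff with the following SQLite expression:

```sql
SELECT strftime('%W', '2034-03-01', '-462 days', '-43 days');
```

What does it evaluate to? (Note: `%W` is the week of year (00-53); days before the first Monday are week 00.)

First apply '-462 days', '-43 days': 2034-03-01 → 2032-10-12.
2032-10-12 is a Tuesday. SQLite's %W counts Mondays since the year started; the result is 41.

41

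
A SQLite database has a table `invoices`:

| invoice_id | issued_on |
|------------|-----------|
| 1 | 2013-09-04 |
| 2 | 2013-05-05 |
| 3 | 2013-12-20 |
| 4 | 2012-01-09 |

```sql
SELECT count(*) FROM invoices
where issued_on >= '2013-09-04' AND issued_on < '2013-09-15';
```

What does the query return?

Rows in [2013-09-04, 2013-09-15): 2013-09-04 → 1 row.

1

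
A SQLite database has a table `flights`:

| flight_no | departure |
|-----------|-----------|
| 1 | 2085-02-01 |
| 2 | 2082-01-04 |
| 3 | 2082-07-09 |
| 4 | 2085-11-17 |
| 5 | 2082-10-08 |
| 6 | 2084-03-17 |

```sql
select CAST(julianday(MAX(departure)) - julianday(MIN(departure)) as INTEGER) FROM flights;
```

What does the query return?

MIN = 2082-01-04, MAX = 2085-11-17.
27 days remain in January 2082 after the 4th (31 − 4).
Full months from February 2082 through October 2085 contribute their day counts.
Then 17 days into November 2085.
Total: 27 + 28 + 31 + 30 + 31 + 30 + 31 + 31 + 30 + 31 + 30 + 31 + 31 + 28 + 31 + 30 + 31 + 30 + 31 + 31 + 30 + 31 + 30 + 31 + 31 + 29 + 31 + 30 + 31 + 30 + 31 + 31 + 30 + 31 + 30 + 31 + 31 + 28 + 31 + 30 + 31 + 30 + 31 + 31 + 30 + 31 + 17 = 1413.

1413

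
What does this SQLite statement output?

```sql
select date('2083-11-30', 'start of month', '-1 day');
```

`start of month` rewinds 2083-11-30 to 2083-11-01.
Going back 1 day from 2083-11-01 reaches 2083-10-31 (last day of October, 31 days).

2083-10-31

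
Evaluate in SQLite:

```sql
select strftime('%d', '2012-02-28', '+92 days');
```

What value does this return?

30

First apply '+92 days': 2012-02-28 → 2012-05-30.
`%d` extracts the 2-digit day of month: 30.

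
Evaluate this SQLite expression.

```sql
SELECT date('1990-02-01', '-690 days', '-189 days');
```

Applying '-690 days' to 1990-02-01: counting 690 days back gives 1988-03-13.
Applying '-189 days' to 1988-03-13: counting 189 days back gives 1987-09-06.

1987-09-06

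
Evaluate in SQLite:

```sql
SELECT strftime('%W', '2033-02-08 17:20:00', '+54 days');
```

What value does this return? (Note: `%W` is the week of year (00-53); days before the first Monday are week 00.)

13

First apply '+54 days': 2033-02-08 17:20:00 → 2033-04-03 17:20:00.
2033-04-03 is a Sunday. SQLite's %W counts Mondays since the year started; the result is 13.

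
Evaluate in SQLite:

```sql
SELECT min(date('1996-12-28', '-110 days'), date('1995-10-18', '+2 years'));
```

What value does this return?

1996-09-09

date('1996-12-28', '-110 days') → 1996-09-09.
date('1995-10-18', '+2 years') → 1997-10-18.
Earlier of the two is 1996-09-09.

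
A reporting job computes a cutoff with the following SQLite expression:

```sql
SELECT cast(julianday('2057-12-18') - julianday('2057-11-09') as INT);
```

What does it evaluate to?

21 days remain in November 2057 after the 9th (30 − 9).
Then 18 days into December 2057.
Total: 21 + 18 = 39.

39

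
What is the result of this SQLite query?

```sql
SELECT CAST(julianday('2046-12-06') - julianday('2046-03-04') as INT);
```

277

27 days remain in March 2046 after the 4th (31 − 4).
Full months from April 2046 through November 2046 contribute their day counts.
Then 6 days into December 2046.
Total: 27 + 30 + 31 + 30 + 31 + 31 + 30 + 31 + 30 + 6 = 277.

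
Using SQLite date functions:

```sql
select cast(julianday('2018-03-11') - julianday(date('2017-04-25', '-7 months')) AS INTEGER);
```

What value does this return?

Adding -7 months to 2017-04-25 gives 2016-09-25.
5 days remain in September 2016 after the 25th (30 − 25).
Full months from October 2016 through February 2018 contribute their day counts.
Then 11 days into March 2018.
Total: 5 + 31 + 30 + 31 + 31 + 28 + 31 + 30 + 31 + 30 + 31 + 31 + 30 + 31 + 30 + 31 + 31 + 28 + 11 = 532.

532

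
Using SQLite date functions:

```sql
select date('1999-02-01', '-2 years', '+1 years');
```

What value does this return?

1998-02-01

Adding -2 years to 1999-02-01 gives 1997-02-01.
Adding +1 year to 1997-02-01 gives 1998-02-01.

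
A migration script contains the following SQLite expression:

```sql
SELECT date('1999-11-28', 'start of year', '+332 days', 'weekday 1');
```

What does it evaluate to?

1999-11-29

`start of year` rewinds 1999-11-28 to 1999-01-01.
Applying '+332 days' to 1999-01-01: counting 332 days forward gives 1999-11-29.
`weekday 1` advances to the next Monday; 1999-11-29 is already a Monday, so it stays at 1999-11-29.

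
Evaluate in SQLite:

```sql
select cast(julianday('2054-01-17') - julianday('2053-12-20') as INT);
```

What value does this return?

28

11 days remain in December 2053 after the 20th (31 − 20).
Then 17 days into January 2054.
Total: 11 + 17 = 28.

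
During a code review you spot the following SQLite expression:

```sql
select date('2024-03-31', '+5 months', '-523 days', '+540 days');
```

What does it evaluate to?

Adding +5 months to 2024-03-31 gives 2024-08-31.
Applying '-523 days' to 2024-08-31: counting 523 days back gives 2023-03-27.
Applying '+540 days' to 2023-03-27: counting 540 days forward gives 2024-09-17.

2024-09-17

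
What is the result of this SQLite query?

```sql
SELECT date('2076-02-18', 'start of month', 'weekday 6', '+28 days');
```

2076-02-29

`start of month` rewinds 2076-02-18 to 2076-02-01.
`weekday 6` advances to the next Saturday; 2076-02-01 is already a Saturday, so it stays at 2076-02-01.
Advancing 28 more days within February lands on 2076-02-29.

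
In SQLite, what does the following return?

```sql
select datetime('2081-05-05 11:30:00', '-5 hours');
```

-5 hours from 2081-05-05 11:30:00 is 2081-05-05 06:30:00.

2081-05-05 06:30:00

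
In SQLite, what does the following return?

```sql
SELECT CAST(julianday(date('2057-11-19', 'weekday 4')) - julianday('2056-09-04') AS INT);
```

444

`weekday 4` advances to the next Thursday; 2057-11-19 is a Monday, so it moves forward to 2057-11-22.
26 days remain in September 2056 after the 4th (30 − 4).
Full months from October 2056 through October 2057 contribute their day counts.
Then 22 days into November 2057.
Total: 26 + 31 + 30 + 31 + 31 + 28 + 31 + 30 + 31 + 30 + 31 + 31 + 30 + 31 + 22 = 444.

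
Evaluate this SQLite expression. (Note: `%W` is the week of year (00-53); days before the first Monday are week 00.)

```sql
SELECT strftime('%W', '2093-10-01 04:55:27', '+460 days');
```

First apply '+460 days': 2093-10-01 04:55:27 → 2095-01-04 04:55:27.
2095-01-04 is a Tuesday. SQLite's %W counts Mondays since the year started; the result is 01.

01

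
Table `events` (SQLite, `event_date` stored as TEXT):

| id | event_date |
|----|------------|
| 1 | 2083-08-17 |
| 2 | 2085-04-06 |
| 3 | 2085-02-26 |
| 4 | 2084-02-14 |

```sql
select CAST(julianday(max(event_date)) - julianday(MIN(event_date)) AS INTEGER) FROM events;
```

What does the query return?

MIN = 2083-08-17, MAX = 2085-04-06.
14 days remain in August 2083 after the 17th (31 − 17).
Full months from September 2083 through March 2085 contribute their day counts.
Then 6 days into April 2085.
Total: 14 + 30 + 31 + 30 + 31 + 31 + 29 + 31 + 30 + 31 + 30 + 31 + 31 + 30 + 31 + 30 + 31 + 31 + 28 + 31 + 6 = 598.

598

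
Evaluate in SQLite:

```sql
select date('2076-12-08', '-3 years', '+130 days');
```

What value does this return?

2074-04-17

Adding -3 years to 2076-12-08 gives 2073-12-08.
Applying '+130 days' to 2073-12-08: counting 130 days forward gives 2074-04-17.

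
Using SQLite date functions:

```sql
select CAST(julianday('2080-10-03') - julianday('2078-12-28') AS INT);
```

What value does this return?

645

3 days remain in December 2078 after the 28th (31 − 28).
Full months from January 2079 through September 2080 contribute their day counts.
Then 3 days into October 2080.
Total: 3 + 31 + 28 + 31 + 30 + 31 + 30 + 31 + 31 + 30 + 31 + 30 + 31 + 31 + 29 + 31 + 30 + 31 + 30 + 31 + 31 + 30 + 3 = 645.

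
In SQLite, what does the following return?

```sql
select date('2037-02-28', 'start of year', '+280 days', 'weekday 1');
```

`start of year` rewinds 2037-02-28 to 2037-01-01.
Applying '+280 days' to 2037-01-01: counting 280 days forward gives 2037-10-08.
`weekday 1` advances to the next Monday; 2037-10-08 is a Thursday, so it moves forward to 2037-10-12.

2037-10-12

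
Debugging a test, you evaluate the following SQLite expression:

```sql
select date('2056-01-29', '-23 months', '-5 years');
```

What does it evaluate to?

Adding -23 months to 2056-01-29 targets 2054-02-29. February 2054 has only 28 days, so SQLite normalizes the 1-day overflow forward to 2054-03-01.
Adding -5 years to 2054-03-01 gives 2049-03-01.

2049-03-01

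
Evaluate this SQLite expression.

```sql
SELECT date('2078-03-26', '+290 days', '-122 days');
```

Applying '+290 days' to 2078-03-26: counting 290 days forward gives 2079-01-10.
Applying '-122 days' to 2079-01-10: counting 122 days back gives 2078-09-10.

2078-09-10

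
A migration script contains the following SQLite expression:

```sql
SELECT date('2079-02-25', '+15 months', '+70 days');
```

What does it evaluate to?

2080-08-03

Adding +15 months to 2079-02-25 gives 2080-05-25.
Applying '+70 days' to 2080-05-25: counting 70 days forward gives 2080-08-03.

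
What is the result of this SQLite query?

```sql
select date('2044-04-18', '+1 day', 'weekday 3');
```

Advancing 1 more day within April lands on 2044-04-19.
`weekday 3` advances to the next Wednesday; 2044-04-19 is a Tuesday, so it moves forward to 2044-04-20.

2044-04-20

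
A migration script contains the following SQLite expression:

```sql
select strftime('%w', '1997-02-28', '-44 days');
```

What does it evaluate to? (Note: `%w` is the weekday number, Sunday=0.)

First apply '-44 days': 1997-02-28 → 1997-01-15.
1997-01-15 is a Wednesday; with Sunday=0 that is 3.

3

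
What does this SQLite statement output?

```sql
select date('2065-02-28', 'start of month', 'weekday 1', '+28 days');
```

2065-03-02

`start of month` rewinds 2065-02-28 to 2065-02-01.
`weekday 1` advances to the next Monday; 2065-02-01 is a Sunday, so it moves forward to 2065-02-02.
February 2065 has 28 days; 26 remain after the 2nd, so 27 days reach 2065-03-01.
Advancing 1 more day within March lands on 2065-03-02.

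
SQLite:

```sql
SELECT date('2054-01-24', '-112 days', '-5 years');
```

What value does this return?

2048-10-04

Applying '-112 days' to 2054-01-24: counting 112 days back gives 2053-10-04.
Adding -5 years to 2053-10-04 gives 2048-10-04.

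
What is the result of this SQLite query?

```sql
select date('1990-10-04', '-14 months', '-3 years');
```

Adding -14 months to 1990-10-04 gives 1989-08-04.
Adding -3 years to 1989-08-04 gives 1986-08-04.

1986-08-04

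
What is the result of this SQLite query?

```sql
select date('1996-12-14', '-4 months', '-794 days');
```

1994-06-12

Adding -4 months to 1996-12-14 gives 1996-08-14.
Applying '-794 days' to 1996-08-14: counting 794 days back gives 1994-06-12.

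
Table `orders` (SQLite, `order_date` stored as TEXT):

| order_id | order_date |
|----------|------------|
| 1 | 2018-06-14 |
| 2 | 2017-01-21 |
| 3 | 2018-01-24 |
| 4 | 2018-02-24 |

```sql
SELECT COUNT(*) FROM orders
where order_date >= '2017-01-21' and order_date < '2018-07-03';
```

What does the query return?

4

Rows in [2017-01-21, 2018-07-03): 2018-06-14, 2017-01-21, 2018-01-24, 2018-02-24 → 4 rows.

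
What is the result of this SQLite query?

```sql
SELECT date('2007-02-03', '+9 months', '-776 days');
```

Adding +9 months to 2007-02-03 gives 2007-11-03.
Applying '-776 days' to 2007-11-03: counting 776 days back gives 2005-09-18.

2005-09-18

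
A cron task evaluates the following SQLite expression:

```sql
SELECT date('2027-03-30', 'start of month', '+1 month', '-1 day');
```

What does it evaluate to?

`start of month` rewinds 2027-03-30 to 2027-03-01.
Adding +1 month to 2027-03-01 gives 2027-04-01.
Going back 1 day from 2027-04-01 reaches 2027-03-31 (last day of March, 31 days).

2027-03-31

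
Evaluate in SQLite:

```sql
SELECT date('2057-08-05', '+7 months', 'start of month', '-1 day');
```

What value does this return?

2058-02-28

Adding +7 months to 2057-08-05 gives 2058-03-05.
`start of month` rewinds 2058-03-05 to 2058-03-01.
Going back 1 day from 2058-03-01 reaches 2058-02-28 (last day of February, 28 days).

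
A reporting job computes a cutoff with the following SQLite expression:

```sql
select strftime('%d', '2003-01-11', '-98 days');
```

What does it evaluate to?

05

First apply '-98 days': 2003-01-11 → 2002-10-05.
`%d` extracts the 2-digit day of month: 05.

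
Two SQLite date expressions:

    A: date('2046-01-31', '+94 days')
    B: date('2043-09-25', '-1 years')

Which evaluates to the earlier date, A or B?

A = 2046-05-05.
B = 2042-09-25.
B is earlier.

B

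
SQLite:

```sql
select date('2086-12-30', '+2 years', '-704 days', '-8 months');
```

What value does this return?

Adding +2 years to 2086-12-30 gives 2088-12-30.
Applying '-704 days' to 2088-12-30: counting 704 days back gives 2087-01-26.
Adding -8 months to 2087-01-26 gives 2086-05-26.

2086-05-26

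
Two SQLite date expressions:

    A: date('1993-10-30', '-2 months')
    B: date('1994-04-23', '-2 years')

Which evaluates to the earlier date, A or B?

B

A = 1993-08-30.
B = 1992-04-23.
B is earlier.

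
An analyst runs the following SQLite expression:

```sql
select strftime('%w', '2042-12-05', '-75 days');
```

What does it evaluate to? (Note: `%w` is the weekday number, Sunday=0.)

0

First apply '-75 days': 2042-12-05 → 2042-09-21.
2042-09-21 is a Sunday; with Sunday=0 that is 0.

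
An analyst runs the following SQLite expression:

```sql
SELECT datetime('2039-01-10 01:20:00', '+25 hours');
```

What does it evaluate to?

2039-01-11 02:20:00

+25 hours from 2039-01-10 01:20:00 is 2039-01-11 02:20:00 (crosses midnight).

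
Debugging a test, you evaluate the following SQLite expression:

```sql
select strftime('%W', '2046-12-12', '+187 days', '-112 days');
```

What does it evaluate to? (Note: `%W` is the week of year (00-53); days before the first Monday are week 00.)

08

First apply '+187 days', '-112 days': 2046-12-12 → 2047-02-25.
2047-02-25 is a Monday. SQLite's %W counts Mondays since the year started; the result is 08.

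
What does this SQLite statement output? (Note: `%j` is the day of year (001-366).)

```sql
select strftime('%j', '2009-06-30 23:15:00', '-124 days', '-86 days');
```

First apply '-124 days', '-86 days': 2009-06-30 23:15:00 → 2008-12-02 23:15:00.
Day-of-year for 2008-12-02: days since 2008-01-01 inclusive = 337, zero-padded to 337.

337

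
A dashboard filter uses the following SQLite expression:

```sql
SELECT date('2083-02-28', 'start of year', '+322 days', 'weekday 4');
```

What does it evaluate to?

2083-11-25

`start of year` rewinds 2083-02-28 to 2083-01-01.
Applying '+322 days' to 2083-01-01: counting 322 days forward gives 2083-11-19.
`weekday 4` advances to the next Thursday; 2083-11-19 is a Friday, so it moves forward to 2083-11-25.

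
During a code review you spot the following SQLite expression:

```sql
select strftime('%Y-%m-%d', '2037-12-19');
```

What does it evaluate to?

`%Y-%m-%d` extracts the ISO date: 2037-12-19.

2037-12-19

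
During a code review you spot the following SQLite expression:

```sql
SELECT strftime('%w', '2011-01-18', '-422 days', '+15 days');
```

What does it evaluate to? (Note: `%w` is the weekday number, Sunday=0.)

First apply '-422 days', '+15 days': 2011-01-18 → 2009-12-07.
2009-12-07 is a Monday; with Sunday=0 that is 1.

1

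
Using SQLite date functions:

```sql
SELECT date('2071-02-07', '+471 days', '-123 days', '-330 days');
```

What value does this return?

2071-02-25

Applying '+471 days' to 2071-02-07: counting 471 days forward gives 2072-05-23.
Applying '-123 days' to 2072-05-23: counting 123 days back gives 2072-01-21.
Applying '-330 days' to 2072-01-21: counting 330 days back gives 2071-02-25.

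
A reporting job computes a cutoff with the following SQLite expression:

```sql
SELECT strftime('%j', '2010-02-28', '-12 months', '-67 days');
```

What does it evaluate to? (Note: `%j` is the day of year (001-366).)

358

First apply '-12 months', '-67 days': 2010-02-28 → 2008-12-23.
Day-of-year for 2008-12-23: days since 2008-01-01 inclusive = 358, zero-padded to 358.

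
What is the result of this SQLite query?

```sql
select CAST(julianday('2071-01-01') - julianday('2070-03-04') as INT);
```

27 days remain in March 2070 after the 4th (31 − 4).
Full months from April 2070 through December 2070 contribute their day counts.
Then 1 day into January 2071.
Total: 27 + 30 + 31 + 30 + 31 + 31 + 30 + 31 + 30 + 31 + 1 = 303.

303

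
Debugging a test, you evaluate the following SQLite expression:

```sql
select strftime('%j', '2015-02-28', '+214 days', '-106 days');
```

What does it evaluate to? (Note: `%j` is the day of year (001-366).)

First apply '+214 days', '-106 days': 2015-02-28 → 2015-06-16.
Day-of-year for 2015-06-16: days since 2015-01-01 inclusive = 167, zero-padded to 167.

167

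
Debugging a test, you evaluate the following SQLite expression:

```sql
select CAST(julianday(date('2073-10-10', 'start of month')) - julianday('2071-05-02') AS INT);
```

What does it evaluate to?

883

`start of month` rewinds 2073-10-10 to 2073-10-01.
29 days remain in May 2071 after the 2nd (31 − 2).
Full months from June 2071 through September 2073 contribute their day counts.
Then 1 day into October 2073.
Total: 29 + 30 + 31 + 31 + 30 + 31 + 30 + 31 + 31 + 29 + 31 + 30 + 31 + 30 + 31 + 31 + 30 + 31 + 30 + 31 + 31 + 28 + 31 + 30 + 31 + 30 + 31 + 31 + 30 + 1 = 883.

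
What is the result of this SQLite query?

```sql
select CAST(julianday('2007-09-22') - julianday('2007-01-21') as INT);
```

10 days remain in January 2007 after the 21st (31 − 21).
Full months from February 2007 through August 2007 contribute their day counts.
Then 22 days into September 2007.
Total: 10 + 28 + 31 + 30 + 31 + 30 + 31 + 31 + 22 = 244.

244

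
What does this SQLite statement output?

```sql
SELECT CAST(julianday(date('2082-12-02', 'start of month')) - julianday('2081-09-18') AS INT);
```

439

`start of month` rewinds 2082-12-02 to 2082-12-01.
12 days remain in September 2081 after the 18th (30 − 18).
Full months from October 2081 through November 2082 contribute their day counts.
Then 1 day into December 2082.
Total: 12 + 31 + 30 + 31 + 31 + 28 + 31 + 30 + 31 + 30 + 31 + 31 + 30 + 31 + 30 + 1 = 439.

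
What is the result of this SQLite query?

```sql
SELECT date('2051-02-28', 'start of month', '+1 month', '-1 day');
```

2051-02-28

`start of month` rewinds 2051-02-28 to 2051-02-01.
Adding +1 month to 2051-02-01 gives 2051-03-01.
Going back 1 day from 2051-03-01 reaches 2051-02-28 (last day of February, 28 days).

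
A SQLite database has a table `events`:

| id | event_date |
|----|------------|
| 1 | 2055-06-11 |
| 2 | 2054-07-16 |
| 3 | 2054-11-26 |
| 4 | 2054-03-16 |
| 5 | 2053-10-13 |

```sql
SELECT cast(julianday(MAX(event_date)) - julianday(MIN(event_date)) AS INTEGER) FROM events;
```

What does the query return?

MIN = 2053-10-13, MAX = 2055-06-11.
18 days remain in October 2053 after the 13th (31 − 13).
Full months from November 2053 through May 2055 contribute their day counts.
Then 11 days into June 2055.
Total: 18 + 30 + 31 + 31 + 28 + 31 + 30 + 31 + 30 + 31 + 31 + 30 + 31 + 30 + 31 + 31 + 28 + 31 + 30 + 31 + 11 = 606.

606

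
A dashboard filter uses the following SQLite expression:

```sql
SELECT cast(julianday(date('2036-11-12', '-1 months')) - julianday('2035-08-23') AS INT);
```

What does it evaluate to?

416

Adding -1 month to 2036-11-12 gives 2036-10-12.
8 days remain in August 2035 after the 23rd (31 − 23).
Full months from September 2035 through September 2036 contribute their day counts.
Then 12 days into October 2036.
Total: 8 + 30 + 31 + 30 + 31 + 31 + 29 + 31 + 30 + 31 + 30 + 31 + 31 + 30 + 12 = 416.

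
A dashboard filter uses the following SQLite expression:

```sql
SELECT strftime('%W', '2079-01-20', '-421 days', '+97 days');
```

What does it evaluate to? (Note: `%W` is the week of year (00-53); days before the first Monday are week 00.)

First apply '-421 days', '+97 days': 2079-01-20 → 2078-03-02.
2078-03-02 is a Wednesday. SQLite's %W counts Mondays since the year started; the result is 09.

09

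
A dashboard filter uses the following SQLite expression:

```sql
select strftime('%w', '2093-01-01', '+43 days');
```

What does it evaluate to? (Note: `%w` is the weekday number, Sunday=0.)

First apply '+43 days': 2093-01-01 → 2093-02-13.
2093-02-13 is a Friday; with Sunday=0 that is 5.

5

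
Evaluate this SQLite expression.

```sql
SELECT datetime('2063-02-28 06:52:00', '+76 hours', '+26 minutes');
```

+76 hours from 2063-02-28 06:52:00 is 2063-03-03 10:52:00 (crosses midnight).
+26 minutes from 2063-03-03 10:52:00 is 2063-03-03 11:18:00.

2063-03-03 11:18:00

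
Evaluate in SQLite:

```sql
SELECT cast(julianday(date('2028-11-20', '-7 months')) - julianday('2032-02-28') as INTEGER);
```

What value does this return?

Adding -7 months to 2028-11-20 gives 2028-04-20.
10 days remain in April 2028 after the 20th (30 − 20).
Full months from May 2028 through January 2032 contribute their day counts.
Then 28 days into February 2032.
Total: 10 + 31 + 30 + 31 + 31 + 30 + 31 + 30 + 31 + 31 + 28 + 31 + 30 + 31 + 30 + 31 + 31 + 30 + 31 + 30 + 31 + 31 + 28 + 31 + 30 + 31 + 30 + 31 + 31 + 30 + 31 + 30 + 31 + 31 + 28 + 31 + 30 + 31 + 30 + 31 + 31 + 30 + 31 + 30 + 31 + 31 + 28 = 1409.
The subtraction is earlier − later, so the result is −1409 → -1409.

-1409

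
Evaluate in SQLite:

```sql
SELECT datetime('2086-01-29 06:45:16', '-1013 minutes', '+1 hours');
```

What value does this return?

1013 minutes = 16h 53m; -1013 minutes from 2086-01-29 06:45:16 is 2086-01-28 13:52:16 (crosses midnight).
+1 hours from 2086-01-28 13:52:16 is 2086-01-28 14:52:16.

2086-01-28 14:52:16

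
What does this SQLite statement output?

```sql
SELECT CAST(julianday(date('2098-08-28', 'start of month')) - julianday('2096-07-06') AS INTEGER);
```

756

`start of month` rewinds 2098-08-28 to 2098-08-01.
25 days remain in July 2096 after the 6th (31 − 6).
Full months from August 2096 through July 2098 contribute their day counts.
Then 1 day into August 2098.
Total: 25 + 31 + 30 + 31 + 30 + 31 + 31 + 28 + 31 + 30 + 31 + 30 + 31 + 31 + 30 + 31 + 30 + 31 + 31 + 28 + 31 + 30 + 31 + 30 + 31 + 1 = 756.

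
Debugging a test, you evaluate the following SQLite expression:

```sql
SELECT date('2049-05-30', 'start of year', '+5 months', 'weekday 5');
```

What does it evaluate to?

2049-06-04

`start of year` rewinds 2049-05-30 to 2049-01-01.
Adding +5 months to 2049-01-01 gives 2049-06-01.
`weekday 5` advances to the next Friday; 2049-06-01 is a Tuesday, so it moves forward to 2049-06-04.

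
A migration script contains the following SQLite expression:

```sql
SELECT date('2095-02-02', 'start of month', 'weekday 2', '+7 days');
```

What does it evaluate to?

`start of month` rewinds 2095-02-02 to 2095-02-01.
`weekday 2` advances to the next Tuesday; 2095-02-01 is already a Tuesday, so it stays at 2095-02-01.
Advancing 7 more days within February lands on 2095-02-08.

2095-02-08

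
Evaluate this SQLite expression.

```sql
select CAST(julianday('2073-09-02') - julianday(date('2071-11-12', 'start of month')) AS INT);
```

`start of month` rewinds 2071-11-12 to 2071-11-01.
29 days remain in November 2071 after the 1st (30 − 1).
Full months from December 2071 through August 2073 contribute their day counts.
Then 2 days into September 2073.
Total: 29 + 31 + 31 + 29 + 31 + 30 + 31 + 30 + 31 + 31 + 30 + 31 + 30 + 31 + 31 + 28 + 31 + 30 + 31 + 30 + 31 + 31 + 2 = 671.

671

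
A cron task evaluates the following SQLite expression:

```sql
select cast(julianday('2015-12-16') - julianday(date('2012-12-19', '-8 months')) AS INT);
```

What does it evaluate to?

Adding -8 months to 2012-12-19 gives 2012-04-19.
11 days remain in April 2012 after the 19th (30 − 19).
Full months from May 2012 through November 2015 contribute their day counts.
Then 16 days into December 2015.
Total: 11 + 31 + 30 + 31 + 31 + 30 + 31 + 30 + 31 + 31 + 28 + 31 + 30 + 31 + 30 + 31 + 31 + 30 + 31 + 30 + 31 + 31 + 28 + 31 + 30 + 31 + 30 + 31 + 31 + 30 + 31 + 30 + 31 + 31 + 28 + 31 + 30 + 31 + 30 + 31 + 31 + 30 + 31 + 30 + 16 = 1336.

1336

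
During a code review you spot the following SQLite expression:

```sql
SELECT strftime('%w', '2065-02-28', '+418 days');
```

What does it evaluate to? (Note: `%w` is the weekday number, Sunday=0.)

4

First apply '+418 days': 2065-02-28 → 2066-04-22.
2066-04-22 is a Thursday; with Sunday=0 that is 4.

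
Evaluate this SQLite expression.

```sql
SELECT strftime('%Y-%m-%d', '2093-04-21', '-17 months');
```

2091-11-21

First apply '-17 months': 2093-04-21 → 2091-11-21.
`%Y-%m-%d` extracts the ISO date: 2091-11-21.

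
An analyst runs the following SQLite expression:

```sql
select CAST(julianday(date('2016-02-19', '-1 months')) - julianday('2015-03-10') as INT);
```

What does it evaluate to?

Adding -1 month to 2016-02-19 gives 2016-01-19.
21 days remain in March 2015 after the 10th (31 − 10).
Full months from April 2015 through December 2015 contribute their day counts.
Then 19 days into January 2016.
Total: 21 + 30 + 31 + 30 + 31 + 31 + 30 + 31 + 30 + 31 + 19 = 315.

315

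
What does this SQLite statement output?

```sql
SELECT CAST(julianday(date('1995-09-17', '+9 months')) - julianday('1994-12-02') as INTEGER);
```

563

Adding +9 months to 1995-09-17 gives 1996-06-17.
29 days remain in December 1994 after the 2nd (31 − 2).
Full months from January 1995 through May 1996 contribute their day counts.
Then 17 days into June 1996.
Total: 29 + 31 + 28 + 31 + 30 + 31 + 30 + 31 + 31 + 30 + 31 + 30 + 31 + 31 + 29 + 31 + 30 + 31 + 17 = 563.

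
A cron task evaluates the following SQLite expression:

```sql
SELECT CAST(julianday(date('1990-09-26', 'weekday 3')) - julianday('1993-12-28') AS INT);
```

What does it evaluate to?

-1189

`weekday 3` advances to the next Wednesday; 1990-09-26 is already a Wednesday, so it stays at 1990-09-26.
4 days remain in September 1990 after the 26th (30 − 26).
Full months from October 1990 through November 1993 contribute their day counts.
Then 28 days into December 1993.
Total: 4 + 31 + 30 + 31 + 31 + 28 + 31 + 30 + 31 + 30 + 31 + 31 + 30 + 31 + 30 + 31 + 31 + 29 + 31 + 30 + 31 + 30 + 31 + 31 + 30 + 31 + 30 + 31 + 31 + 28 + 31 + 30 + 31 + 30 + 31 + 31 + 30 + 31 + 30 + 28 = 1189.
The subtraction is earlier − later, so the result is −1189 → -1189.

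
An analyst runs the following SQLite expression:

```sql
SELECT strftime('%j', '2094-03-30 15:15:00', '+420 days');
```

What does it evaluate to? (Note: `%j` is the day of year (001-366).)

First apply '+420 days': 2094-03-30 15:15:00 → 2095-05-24 15:15:00.
Day-of-year for 2095-05-24: days since 2095-01-01 inclusive = 144, zero-padded to 144.

144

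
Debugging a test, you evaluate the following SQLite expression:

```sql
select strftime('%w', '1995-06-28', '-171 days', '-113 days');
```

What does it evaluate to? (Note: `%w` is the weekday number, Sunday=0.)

6

First apply '-171 days', '-113 days': 1995-06-28 → 1994-09-17.
1994-09-17 is a Saturday; with Sunday=0 that is 6.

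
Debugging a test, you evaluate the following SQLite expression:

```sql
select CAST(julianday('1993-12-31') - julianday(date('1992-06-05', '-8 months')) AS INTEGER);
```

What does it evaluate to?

Adding -8 months to 1992-06-05 gives 1991-10-05.
26 days remain in October 1991 after the 5th (31 − 5).
Full months from November 1991 through November 1993 contribute their day counts.
Then 31 days into December 1993.
Total: 26 + 30 + 31 + 31 + 29 + 31 + 30 + 31 + 30 + 31 + 31 + 30 + 31 + 30 + 31 + 31 + 28 + 31 + 30 + 31 + 30 + 31 + 31 + 30 + 31 + 30 + 31 = 818.

818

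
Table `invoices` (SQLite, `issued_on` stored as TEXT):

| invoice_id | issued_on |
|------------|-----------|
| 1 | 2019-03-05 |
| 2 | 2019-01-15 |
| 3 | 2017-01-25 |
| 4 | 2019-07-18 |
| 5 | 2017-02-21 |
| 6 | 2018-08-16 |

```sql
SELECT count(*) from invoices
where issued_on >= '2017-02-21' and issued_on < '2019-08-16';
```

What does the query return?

5

Rows in [2017-02-21, 2019-08-16): 2019-03-05, 2019-01-15, 2019-07-18, 2017-02-21, 2018-08-16 → 5 rows.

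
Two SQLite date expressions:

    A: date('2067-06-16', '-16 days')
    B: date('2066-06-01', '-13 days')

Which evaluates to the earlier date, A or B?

A = 2067-05-31.
B = 2066-05-19.
B is earlier.

B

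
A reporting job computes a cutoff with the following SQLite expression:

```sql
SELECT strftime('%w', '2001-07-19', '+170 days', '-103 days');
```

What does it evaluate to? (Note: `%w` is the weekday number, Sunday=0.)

1

First apply '+170 days', '-103 days': 2001-07-19 → 2001-09-24.
2001-09-24 is a Monday; with Sunday=0 that is 1.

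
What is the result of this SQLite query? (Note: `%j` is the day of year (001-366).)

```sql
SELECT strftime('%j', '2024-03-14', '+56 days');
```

First apply '+56 days': 2024-03-14 → 2024-05-09.
Day-of-year for 2024-05-09: days since 2024-01-01 inclusive = 130, zero-padded to 130.

130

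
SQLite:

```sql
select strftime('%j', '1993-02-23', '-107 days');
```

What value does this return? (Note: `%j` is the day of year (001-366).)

313

First apply '-107 days': 1993-02-23 → 1992-11-08.
Day-of-year for 1992-11-08: days since 1992-01-01 inclusive = 313, zero-padded to 313.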